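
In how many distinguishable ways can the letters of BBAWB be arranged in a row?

Letter multiplicities in BBAWB: A×1, B×3, W×1.
So there are 5! / (3!) = 20 distinguishable arrangements.

20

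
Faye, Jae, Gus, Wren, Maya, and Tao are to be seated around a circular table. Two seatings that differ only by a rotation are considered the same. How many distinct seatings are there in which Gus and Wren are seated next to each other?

Glue Gus and Wren into a block (2 internal orders). Seating 5 units around a circle gives (4)! arrangements.
So 2 × (4)! = 2 × 24 = 48.

48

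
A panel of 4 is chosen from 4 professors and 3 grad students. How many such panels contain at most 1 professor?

Split by how many professors are chosen (0 through 1).
Sum: C(4,0)·C(3,4) + C(4,1)·C(3,3) = 0 + 4 = 4.

4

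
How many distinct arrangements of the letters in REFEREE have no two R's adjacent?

75

There are 7!/(4!·2!) = 105 arrangements of REFEREE in total.
Arrangements with the R's together: treat RR as one letter, giving (6)!/(4!) = 30.
Subtracting, 105 − 30 = 75 arrangements keep the R's apart.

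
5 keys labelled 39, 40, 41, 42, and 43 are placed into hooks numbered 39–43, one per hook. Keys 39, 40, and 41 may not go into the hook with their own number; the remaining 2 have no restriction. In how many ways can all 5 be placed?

Let Aᵢ (for i ∈ {39, 40, 41}) be the placements that put key i in its forbidden hook. Any j of these fix j positions, leaving (5−j)! ways to fill the rest, and there are C(3,j) ways to pick which j.
By inclusion–exclusion, the number of valid placements is Σ_{j=0}^{3} (−1)^j C(3,j)·(5−j)!.
Computing: 120 − 72 + 18 − 2 = 64.

64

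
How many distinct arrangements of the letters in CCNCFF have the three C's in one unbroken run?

Treat the 3 copies of C as a single block. The multiset to arrange is then {CCC, F, F, N}, 4 items in all.
That gives (4)!/(2!) = 12 arrangements.

12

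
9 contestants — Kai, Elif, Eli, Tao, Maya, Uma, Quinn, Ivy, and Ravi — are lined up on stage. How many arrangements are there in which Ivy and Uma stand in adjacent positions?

Treat {Ivy, Uma} as a single unit. There are 8 units to order, and the pair itself can be ordered 2 ways.
So the count is 2·(8)! = 80640.

80640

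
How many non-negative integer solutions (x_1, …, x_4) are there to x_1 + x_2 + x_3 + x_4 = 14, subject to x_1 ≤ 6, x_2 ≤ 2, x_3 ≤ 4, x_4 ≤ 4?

Without the upper bounds there are C(17,3) = 680 ways to split 14 among 4 variables.
Subtract solutions that violate a single cap (substitute x_i' = x_i − (cap_i+1)): x_1 ≥ 7 gives C(10,3) = 120; x_2 ≥ 3 gives C(14,3) = 364; x_3 ≥ 5 gives C(12,3) = 220; x_4 ≥ 5 gives C(12,3) = 220. Together 924.
Add back pairs where two caps are both exceeded: 35 + 10 + 10 + 84 + 84 + 35 = 258.
Subtract triples: 0 + 0 + 0 + 4 = 4.
By inclusion–exclusion the count is 680 − 924 + 258 − 4 = 10.

10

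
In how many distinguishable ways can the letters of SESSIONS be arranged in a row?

1680

The 8 letters of SESSIONS have repeats: S appearing 4 times.
Dividing 8! = 40320 by 4! = 24 for the repeated letters gives 1680.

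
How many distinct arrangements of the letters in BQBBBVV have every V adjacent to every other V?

30

Treat the 2 copies of V as a single block. The multiset to arrange is then {VV, B, B, B, B, Q}, 6 items in all.
That gives (6)!/(4!) = 30 arrangements.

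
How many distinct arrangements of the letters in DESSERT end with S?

360

With the last slot taken by S, it remains to arrange the other 6 letters (DESERT).
Those 6 letters have E appearing twice, giving (6)!/(2!) = 360.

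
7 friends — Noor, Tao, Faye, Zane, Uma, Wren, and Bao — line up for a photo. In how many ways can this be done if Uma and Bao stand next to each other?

Place the 5 others and the Uma-Bao pair as 6 objects in a line; the pair has 2 internal arrangements.
That gives 2 × 6! = 2 × 720 = 1440.

1440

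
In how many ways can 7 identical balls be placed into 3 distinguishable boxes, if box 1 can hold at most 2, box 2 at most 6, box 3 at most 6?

19

By stars and bars, unrestricted non-negative solutions to x_1+…+x_3 = 7 number C(7+2,2) = 36.
Subtract solutions that violate a single cap (substitute x_i' = x_i − (cap_i+1)): x_1 ≥ 3 gives C(6,2) = 15; x_2 ≥ 7 gives C(2,2) = 1; x_3 ≥ 7 gives C(2,2) = 1. Together 17.
No two caps can be exceeded simultaneously, so the pair terms are all 0.
By inclusion–exclusion the count is 36 − 17 + 0 = 19.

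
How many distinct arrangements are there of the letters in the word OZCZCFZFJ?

15120

OZCZCFZFJ has 9 letters with C appearing twice, F appearing twice, and Z appearing 3 times.
Dividing 9! = 362880 by 3!·2!·2! = 24 for the repeated letters gives 15120.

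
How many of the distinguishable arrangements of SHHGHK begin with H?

With the first slot taken by H, it remains to arrange the other 5 letters (SHGHK).
Those 5 letters have H appearing twice, giving (5)!/(2!) = 60.

60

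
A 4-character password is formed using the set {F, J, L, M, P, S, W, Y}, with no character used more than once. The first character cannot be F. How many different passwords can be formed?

1470

The first character has 8−1 = 7 choices (anything except F).
The remaining 3 characters are filled from the other 7 symbols without repetition: 7 × 6 × 5 = 210.
Total: 7 × 210 = 1470.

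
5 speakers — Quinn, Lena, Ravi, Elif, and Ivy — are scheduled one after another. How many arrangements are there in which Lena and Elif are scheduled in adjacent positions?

48

Treat {Lena, Elif} as a single unit. There are 4 units to order, and the pair itself can be ordered 2 ways.
That gives 2 × 4! = 2 × 24 = 48.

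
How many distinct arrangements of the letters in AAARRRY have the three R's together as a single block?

Treat the 3 copies of R as a single block. The multiset to arrange is then {RRR, A, A, A, Y}, 5 items in all.
That gives (5)!/(3!) = 20 arrangements.

20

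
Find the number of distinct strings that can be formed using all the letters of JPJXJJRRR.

Letter multiplicities in JPJXJJRRR: J×4, P×1, R×3, X×1.
So there are 9! / (4!·3!) = 2520 distinguishable arrangements.

2520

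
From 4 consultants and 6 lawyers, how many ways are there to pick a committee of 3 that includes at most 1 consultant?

80

Split by how many consultants are chosen (0 through 1).
Sum: C(4,0)·C(6,3) + C(4,1)·C(6,2) = 20 + 60 = 80.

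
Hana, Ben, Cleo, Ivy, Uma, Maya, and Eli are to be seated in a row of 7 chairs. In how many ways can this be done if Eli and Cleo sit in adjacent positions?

1440

Treat {Eli, Cleo} as a single unit. There are 6 units to order, and the pair itself can be ordered 2 ways.
That gives 2 × 6! = 2 × 720 = 1440.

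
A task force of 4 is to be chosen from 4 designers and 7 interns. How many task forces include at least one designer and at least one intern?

294

With no constraint there are C(11,4) = 330 possible selections.
Selections missing a whole group: no designers → C(7,4) = 35; no interns → C(4,4) = 1.
Both groups omitted at once is impossible, so 330 − 36 = 294.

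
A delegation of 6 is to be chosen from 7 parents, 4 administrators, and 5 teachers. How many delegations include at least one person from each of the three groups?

Unrestricted: C(16,6) = 8008 ways to pick any 6 of the 16.
Subtract selections that omit an entire group: no parents → C(9,6) = 84; no administrators → C(12,6) = 924; no teachers → C(11,6) = 462.
Add back selections omitting two groups (i.e. drawn from a single group): C(7,6) + C(4,6) + C(5,6) = 7.
By inclusion–exclusion: 8008 − 1470 + 7 = 6545.

6545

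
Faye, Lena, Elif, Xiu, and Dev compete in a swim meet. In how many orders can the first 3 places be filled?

60

This is an ordered selection of 3 from 5: P(5,3).
That gives 5 × 4 × 3 = 60.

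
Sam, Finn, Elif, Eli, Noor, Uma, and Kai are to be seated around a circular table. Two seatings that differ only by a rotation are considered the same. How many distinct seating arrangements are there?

Seat Sam anywhere (absorbing the rotational symmetry), then permute the other 6: (6)! = 720.

720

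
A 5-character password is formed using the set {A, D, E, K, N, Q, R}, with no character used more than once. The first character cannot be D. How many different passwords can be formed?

The first character has 7−1 = 6 choices (anything except D).
The remaining 4 characters are filled from the other 6 symbols without repetition: 6 × 5 × 4 × 3 = 360.
Total: 6 × 360 = 2160.

2160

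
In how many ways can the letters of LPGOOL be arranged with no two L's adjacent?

There are 6!/(2!·2!) = 180 arrangements of LPGOOL in total.
Arrangements with the L's together: treat LL as one letter, giving (5)!/(2!) = 60.
Subtracting, 180 − 60 = 120 arrangements keep the L's apart.

120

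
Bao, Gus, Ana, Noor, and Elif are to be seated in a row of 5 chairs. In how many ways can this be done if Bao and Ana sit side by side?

48

Glue Bao and Ana into one block (2 internal orders), leaving 4 units to arrange in a row.
So the count is 2·(4)! = 48.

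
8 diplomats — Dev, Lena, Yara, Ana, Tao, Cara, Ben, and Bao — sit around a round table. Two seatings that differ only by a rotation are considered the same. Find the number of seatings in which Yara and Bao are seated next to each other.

Treat {Yara, Bao} as one unit (2 internal orders) and seat the resulting 7 units around the table: (6)! circular arrangements.
So 2 × (6)! = 2 × 720 = 1440.

1440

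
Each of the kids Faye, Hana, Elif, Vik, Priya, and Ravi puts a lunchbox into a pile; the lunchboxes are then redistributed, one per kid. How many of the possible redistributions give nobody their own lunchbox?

265

Count assignments avoiding every fixed point. For any j of the 6 kids fixed to their own lunchbox, the other 6−j can be arranged in (6−j)! ways.
By inclusion–exclusion this is Σ_{j=0}^{6} (−1)^j C(6,j)·(6−j)!.
Computing: 720 − 720 + 360 − 120 + 30 − 6 + 1 = 265.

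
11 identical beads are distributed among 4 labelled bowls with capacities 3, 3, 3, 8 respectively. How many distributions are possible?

54

Ignoring the caps, the number of non-negative solutions to x_1+…+x_4 = 11 is C(14,3) = 364.
Subtract solutions that violate a single cap (substitute x_i' = x_i − (cap_i+1)): x_1 ≥ 4 gives C(10,3) = 120; x_2 ≥ 4 gives C(10,3) = 120; x_3 ≥ 4 gives C(10,3) = 120; x_4 ≥ 9 gives C(5,3) = 10. Together 370.
Add back pairs where two caps are both exceeded: 20 + 20 + 0 + 20 + 0 + 0 = 60.
By inclusion–exclusion the count is 364 − 370 + 60 = 54.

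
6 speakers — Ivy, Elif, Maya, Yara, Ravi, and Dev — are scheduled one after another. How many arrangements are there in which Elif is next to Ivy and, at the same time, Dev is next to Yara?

96

Treat {Elif,Ivy} as one block (2 orders) and {Dev,Yara} as another (2 orders).
That leaves 4 units to arrange: 2 × 2 × 4! = 4 × 24 = 96.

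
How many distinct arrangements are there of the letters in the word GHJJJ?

Letter multiplicities in GHJJJ: G×1, H×1, J×3.
The number of distinct arrangements is 5!/(3!) = 120/6 = 20.

20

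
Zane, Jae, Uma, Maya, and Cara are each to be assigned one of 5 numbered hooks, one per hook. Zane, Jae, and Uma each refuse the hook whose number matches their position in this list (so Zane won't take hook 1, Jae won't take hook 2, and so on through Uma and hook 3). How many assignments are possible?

64

Let Aᵢ (for i ∈ {1, 2, 3}) be the placements that put person i in their forbidden hook. Any j of these fix j positions, leaving (5−j)! ways to fill the rest, and there are C(3,j) ways to pick which j.
By inclusion–exclusion, the number of valid placements is Σ_{j=0}^{3} (−1)^j C(3,j)·(5−j)!.
Computing: 120 − 72 + 18 − 2 = 64.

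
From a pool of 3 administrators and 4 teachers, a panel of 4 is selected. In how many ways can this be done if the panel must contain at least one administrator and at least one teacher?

Unrestricted: C(7,4) = 35 ways to pick any 4 of the 7.
Selections missing a whole group: no administrators → C(4,4) = 1; no teachers → C(3,4) = 0.
Both groups omitted at once is impossible, so 35 − 1 = 34.

34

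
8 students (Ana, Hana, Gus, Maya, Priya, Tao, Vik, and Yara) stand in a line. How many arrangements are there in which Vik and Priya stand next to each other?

10080

Treat {Vik, Priya} as a single unit. There are 7 units to order, and the pair itself can be ordered 2 ways.
That gives 2 × 7! = 2 × 5040 = 10080.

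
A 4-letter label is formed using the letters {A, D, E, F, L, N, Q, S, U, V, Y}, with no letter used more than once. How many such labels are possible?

7920

With no repetition, fill the 4 letters in order: 11 choices, then 10, down to 8.
That product is 11 × 10 × 9 × 8 = 7920.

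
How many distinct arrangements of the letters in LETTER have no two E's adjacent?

Total arrangements of LETTER: 6!/(2!·2!) = 180.
If the two E's are adjacent, glue them into one block, leaving 5 items to arrange: (5)!/(2!) = 60 ways.
Hence 180 − 60 = 120.

120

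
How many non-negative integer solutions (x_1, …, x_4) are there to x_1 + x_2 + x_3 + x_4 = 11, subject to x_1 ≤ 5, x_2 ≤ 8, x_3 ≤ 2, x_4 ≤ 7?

Ignoring the caps, the number of non-negative solutions to x_1+…+x_4 = 11 is C(14,3) = 364.
Subtract solutions that violate a single cap (substitute x_i' = x_i − (cap_i+1)): x_1 ≥ 6 gives C(8,3) = 56; x_2 ≥ 9 gives C(5,3) = 10; x_3 ≥ 3 gives C(11,3) = 165; x_4 ≥ 8 gives C(6,3) = 20. Together 251.
Add back pairs where two caps are both exceeded: 0 + 10 + 0 + 0 + 0 + 1 = 11.
By inclusion–exclusion the count is 364 − 251 + 11 = 124.

124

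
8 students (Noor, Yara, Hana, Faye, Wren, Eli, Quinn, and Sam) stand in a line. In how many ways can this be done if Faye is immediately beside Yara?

10080

Treat {Faye, Yara} as a single unit. There are 7 units to order, and the pair itself can be ordered 2 ways.
So the count is 2·(7)! = 10080.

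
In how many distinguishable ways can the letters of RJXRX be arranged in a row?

30

RJXRX has 5 letters with R appearing twice and X appearing twice.
So there are 5! / (2!·2!) = 30 distinguishable arrangements.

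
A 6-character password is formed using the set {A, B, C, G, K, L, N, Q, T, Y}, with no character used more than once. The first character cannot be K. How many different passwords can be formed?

The first character has 10−1 = 9 choices (anything except K).
The remaining 5 characters are filled from the other 9 symbols without repetition: 9 × 8 × 7 × 6 × 5 = 15120.
Total: 9 × 15120 = 136080.

136080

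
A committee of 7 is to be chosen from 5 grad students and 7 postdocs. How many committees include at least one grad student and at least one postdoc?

Unrestricted: C(12,7) = 792 ways to pick any 7 of the 12.
Selections missing a whole group: no grad students → C(7,7) = 1; no postdocs → C(5,7) = 0.
Both groups omitted at once is impossible, so 792 − 1 = 791.

791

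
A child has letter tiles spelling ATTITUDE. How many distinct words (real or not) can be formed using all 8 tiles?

6720

Letter multiplicities in ATTITUDE: A×1, D×1, E×1, I×1, T×3, U×1.
So there are 8! / (3!) = 6720 distinguishable arrangements.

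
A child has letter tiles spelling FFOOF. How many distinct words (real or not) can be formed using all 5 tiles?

Letter multiplicities in FFOOF: F×3, O×2.
Dividing 5! = 120 by 3!·2! = 12 for the repeated letters gives 10.

10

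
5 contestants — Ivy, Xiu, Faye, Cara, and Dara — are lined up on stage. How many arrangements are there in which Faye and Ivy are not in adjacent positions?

72

Of the 5! = 120 arrangements, those with Faye and Ivy adjacent number 2 × 4! = 48 (treat the pair as a block with 2 internal orders).
So 120 − 48 = 72 arrangements keep them apart.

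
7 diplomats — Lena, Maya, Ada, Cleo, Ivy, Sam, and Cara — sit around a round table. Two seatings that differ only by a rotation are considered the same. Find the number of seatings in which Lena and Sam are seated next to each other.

Glue Lena and Sam into a block (2 internal orders). Seating 6 units around a circle gives (5)! arrangements.
So 2 × (5)! = 2 × 120 = 240.

240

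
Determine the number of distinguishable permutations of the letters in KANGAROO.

Letter multiplicities in KANGAROO: A×2, G×1, K×1, N×1, O×2, R×1.
The number of distinct arrangements is 8!/(2!·2!) = 40320/4 = 10080.

10080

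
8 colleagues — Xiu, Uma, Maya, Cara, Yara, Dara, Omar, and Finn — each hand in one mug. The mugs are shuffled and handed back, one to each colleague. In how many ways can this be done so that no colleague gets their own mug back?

14833

Count assignments avoiding every fixed point. For any j of the 8 colleagues fixed to their own mug, the other 8−j can be arranged in (8−j)! ways.
By inclusion–exclusion this is Σ_{j=0}^{8} (−1)^j C(8,j)·(8−j)!.
Computing: 40320 − 40320 + 20160 − 6720 + 1680 − 336 + 56 − 8 + 1 = 14833.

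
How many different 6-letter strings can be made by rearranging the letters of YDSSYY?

60

YDSSYY has 6 letters with S appearing twice and Y appearing 3 times.
The number of distinct arrangements is 6!/(3!·2!) = 720/12 = 60.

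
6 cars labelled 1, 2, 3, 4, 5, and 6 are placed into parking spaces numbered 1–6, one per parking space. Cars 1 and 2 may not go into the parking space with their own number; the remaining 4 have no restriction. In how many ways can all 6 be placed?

Let Aᵢ (for i ∈ {1, 2}) be the placements that put car i in its forbidden parking space. Any j of these fix j positions, leaving (6−j)! ways to fill the rest, and there are C(2,j) ways to pick which j.
By inclusion–exclusion, the number of valid placements is Σ_{j=0}^{2} (−1)^j C(2,j)·(6−j)!.
Computing: 720 − 240 + 24 = 504.

504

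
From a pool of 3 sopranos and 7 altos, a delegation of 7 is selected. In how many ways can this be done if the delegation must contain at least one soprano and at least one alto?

Unrestricted: C(10,7) = 120 ways to pick any 7 of the 10.
Subtract selections that omit an entire group: no sopranos → C(7,7) = 1; no altos → C(3,7) = 0.
Both groups omitted at once is impossible, so 120 − 1 = 119.

119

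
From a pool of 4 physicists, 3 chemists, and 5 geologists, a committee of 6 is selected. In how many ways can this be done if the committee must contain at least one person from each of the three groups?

805

With no constraint there are C(12,6) = 924 possible selections.
Selections missing a whole group: no physicists → C(8,6) = 28; no chemists → C(9,6) = 84; no geologists → C(7,6) = 7.
Add back selections omitting two groups (i.e. drawn from a single group): C(4,6) + C(3,6) + C(5,6) = 0.
By inclusion–exclusion: 924 − 119 + 0 = 805.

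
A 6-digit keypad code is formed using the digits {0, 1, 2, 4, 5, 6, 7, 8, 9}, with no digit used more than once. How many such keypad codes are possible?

With no repetition, fill the 6 digits in order: 9 choices, then 8, down to 4.
9 × 8 × 7 × 6 × 5 × 4 = 60480.

60480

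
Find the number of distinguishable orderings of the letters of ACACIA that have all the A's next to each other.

12

Treat the 3 copies of A as a single block. The multiset to arrange is then {AAA, C, C, I}, 4 items in all.
That gives (4)!/(2!) = 12 arrangements.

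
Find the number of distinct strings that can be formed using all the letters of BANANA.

60

The 6 letters of BANANA have repeats: A appearing 3 times and N appearing twice.
So there are 6! / (3!·2!) = 60 distinguishable arrangements.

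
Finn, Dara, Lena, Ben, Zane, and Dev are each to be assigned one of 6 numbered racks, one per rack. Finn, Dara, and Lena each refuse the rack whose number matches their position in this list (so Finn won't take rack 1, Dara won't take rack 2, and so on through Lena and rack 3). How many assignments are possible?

Let Aᵢ (for i ∈ {1, 2, 3}) be the placements that put person i in their forbidden rack. Any j of these fix j positions, leaving (6−j)! ways to fill the rest, and there are C(3,j) ways to pick which j.
By inclusion–exclusion, the number of valid placements is Σ_{j=0}^{3} (−1)^j C(3,j)·(6−j)!.
Computing: 720 − 360 + 72 − 6 = 426.

426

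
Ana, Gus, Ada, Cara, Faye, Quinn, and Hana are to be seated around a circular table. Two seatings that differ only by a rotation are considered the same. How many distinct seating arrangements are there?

720

Around a circle, 7 distinct people have 7!/7 = (6)! = 720 rotationally distinct seatings.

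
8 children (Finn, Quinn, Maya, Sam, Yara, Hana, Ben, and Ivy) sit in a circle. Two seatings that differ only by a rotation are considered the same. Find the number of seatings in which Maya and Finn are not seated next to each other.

Without the restriction there are (7)! = 5040 seatings.
Seatings with Maya beside Finn: treat them as a block with 2 internal orders, giving 2 × (6)! = 1440.
Subtracting, 5040 − 1440 = 3600.

3600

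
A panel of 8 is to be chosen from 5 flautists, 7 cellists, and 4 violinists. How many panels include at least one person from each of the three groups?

12201

Unrestricted: C(16,8) = 12870 ways to pick any 8 of the 16.
Selections missing a whole group: no flautists → C(11,8) = 165; no cellists → C(9,8) = 9; no violinists → C(12,8) = 495.
Add back selections omitting two groups (i.e. drawn from a single group): C(5,8) + C(7,8) + C(4,8) = 0.
By inclusion–exclusion: 12870 − 669 + 0 = 12201.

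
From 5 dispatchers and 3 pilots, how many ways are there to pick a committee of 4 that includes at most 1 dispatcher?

Split by how many dispatchers are chosen (0 through 1).
Sum: C(5,0)·C(3,4) + C(5,1)·C(3,3) = 0 + 5 = 5.

5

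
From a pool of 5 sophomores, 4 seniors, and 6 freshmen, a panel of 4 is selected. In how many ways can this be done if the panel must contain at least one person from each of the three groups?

Total 4-person selections from all 15: C(15,4) = 1365.
Selections missing a whole group: no sophomores → C(10,4) = 210; no seniors → C(11,4) = 330; no freshmen → C(9,4) = 126.
Add back selections omitting two groups (i.e. drawn from a single group): C(5,4) + C(4,4) + C(6,4) = 21.
By inclusion–exclusion: 1365 − 666 + 21 = 720.

720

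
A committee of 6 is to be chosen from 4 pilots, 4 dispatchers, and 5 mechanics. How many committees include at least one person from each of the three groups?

1520

With no constraint there are C(13,6) = 1716 possible selections.
Selections missing a whole group: no pilots → C(9,6) = 84; no dispatchers → C(9,6) = 84; no mechanics → C(8,6) = 28.
Add back selections omitting two groups (i.e. drawn from a single group): C(4,6) + C(4,6) + C(5,6) = 0.
By inclusion–exclusion: 1716 − 196 + 0 = 1520.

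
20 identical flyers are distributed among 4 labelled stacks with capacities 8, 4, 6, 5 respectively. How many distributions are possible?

By stars and bars, unrestricted non-negative solutions to x_1+…+x_4 = 20 number C(20+3,3) = 1771.
Subtract solutions that violate a single cap (substitute x_i' = x_i − (cap_i+1)): x_1 ≥ 9 gives C(14,3) = 364; x_2 ≥ 5 gives C(18,3) = 816; x_3 ≥ 7 gives C(16,3) = 560; x_4 ≥ 6 gives C(17,3) = 680. Together 2420.
Add back pairs where two caps are both exceeded: 84 + 35 + 56 + 165 + 220 + 120 = 680.
Subtract triples: 0 + 1 + 0 + 10 = 11.
By inclusion–exclusion the count is 1771 − 2420 + 680 − 11 = 20.

20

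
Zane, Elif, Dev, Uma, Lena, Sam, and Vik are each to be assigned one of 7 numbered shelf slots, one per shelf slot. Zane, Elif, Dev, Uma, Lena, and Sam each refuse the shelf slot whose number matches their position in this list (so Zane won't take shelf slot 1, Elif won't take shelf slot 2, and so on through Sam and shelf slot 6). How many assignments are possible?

Let Aᵢ (for 1 ≤ i ≤ 6) be the placements that put person i in their forbidden shelf slot. Any j of these fix j positions, leaving (7−j)! ways to fill the rest, and there are C(6,j) ways to pick which j.
By inclusion–exclusion, the number of valid placements is Σ_{j=0}^{6} (−1)^j C(6,j)·(7−j)!.
Computing: 5040 − 4320 + 1800 − 480 + 90 − 12 + 1 = 2119.

2119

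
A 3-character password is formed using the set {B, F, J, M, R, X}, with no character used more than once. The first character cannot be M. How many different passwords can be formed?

100

The first character has 6−1 = 5 choices (anything except M).
The remaining 2 characters are filled from the other 5 symbols without repetition: 5 × 4 = 20.
Total: 5 × 20 = 100.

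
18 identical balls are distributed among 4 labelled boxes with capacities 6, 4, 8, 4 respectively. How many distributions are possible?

Ignoring the caps, the number of non-negative solutions to x_1+…+x_4 = 18 is C(21,3) = 1330.
Subtract solutions that violate a single cap (substitute x_i' = x_i − (cap_i+1)): x_1 ≥ 7 gives C(14,3) = 364; x_2 ≥ 5 gives C(16,3) = 560; x_3 ≥ 9 gives C(12,3) = 220; x_4 ≥ 5 gives C(16,3) = 560. Together 1704.
Add back pairs where two caps are both exceeded: 84 + 10 + 84 + 35 + 165 + 35 = 413.
Subtract triples: 0 + 4 + 0 + 0 = 4.
By inclusion–exclusion the count is 1330 − 1704 + 413 − 4 = 35.

35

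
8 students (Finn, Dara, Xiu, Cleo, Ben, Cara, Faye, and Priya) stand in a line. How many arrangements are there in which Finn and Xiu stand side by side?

Place the 6 others and the Finn-Xiu pair as 7 objects in a line; the pair has 2 internal arrangements.
So the count is 2·(7)! = 10080.

10080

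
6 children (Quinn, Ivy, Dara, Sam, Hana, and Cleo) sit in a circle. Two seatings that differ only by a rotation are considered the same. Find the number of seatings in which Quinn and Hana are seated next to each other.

Glue Quinn and Hana into a block (2 internal orders). Seating 5 units around a circle gives (4)! arrangements.
So 2 × (4)! = 2 × 24 = 48.

48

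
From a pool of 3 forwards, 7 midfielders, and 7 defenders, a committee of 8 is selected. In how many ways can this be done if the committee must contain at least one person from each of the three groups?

21217

Total 8-person selections from all 17: C(17,8) = 24310.
Selections missing a whole group: no forwards → C(14,8) = 3003; no midfielders → C(10,8) = 45; no defenders → C(10,8) = 45.
Add back selections omitting two groups (i.e. drawn from a single group): C(3,8) + C(7,8) + C(7,8) = 0.
By inclusion–exclusion: 24310 − 3093 + 0 = 21217.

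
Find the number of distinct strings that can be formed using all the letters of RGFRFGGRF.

1680

The 9 letters of RGFRFGGRF have repeats: F appearing 3 times, G appearing 3 times, and R appearing 3 times.
The number of distinct arrangements is 9!/(3!·3!·3!) = 362880/216 = 1680.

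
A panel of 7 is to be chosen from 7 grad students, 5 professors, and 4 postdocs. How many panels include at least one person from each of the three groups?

Unrestricted: C(16,7) = 11440 ways to pick any 7 of the 16.
Subtract selections that omit an entire group: no grad students → C(9,7) = 36; no professors → C(11,7) = 330; no postdocs → C(12,7) = 792.
Add back selections omitting two groups (i.e. drawn from a single group): C(7,7) + C(5,7) + C(4,7) = 1.
By inclusion–exclusion: 11440 − 1158 + 1 = 10283.

10283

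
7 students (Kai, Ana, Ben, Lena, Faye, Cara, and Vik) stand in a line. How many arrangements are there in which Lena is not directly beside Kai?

There are 7! = 5040 arrangements in all. If Lena and Kai are adjacent, merging them into one block gives 2·(6)! = 1440 arrangements.
Complementary counting: 5040 − 1440 = 3600.

3600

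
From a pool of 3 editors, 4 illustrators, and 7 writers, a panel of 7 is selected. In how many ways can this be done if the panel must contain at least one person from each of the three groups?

2982

Total 7-person selections from all 14: C(14,7) = 3432.
Subtract selections that omit an entire group: no editors → C(11,7) = 330; no illustrators → C(10,7) = 120; no writers → C(7,7) = 1.
Add back selections omitting two groups (i.e. drawn from a single group): C(3,7) + C(4,7) + C(7,7) = 1.
By inclusion–exclusion: 3432 − 451 + 1 = 2982.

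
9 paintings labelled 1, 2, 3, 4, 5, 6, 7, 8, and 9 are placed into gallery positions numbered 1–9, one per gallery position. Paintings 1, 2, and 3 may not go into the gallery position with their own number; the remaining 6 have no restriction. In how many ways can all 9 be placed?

Let Aᵢ (for i ∈ {1, 2, 3}) be the placements that put painting i in its forbidden gallery position. Any j of these fix j positions, leaving (9−j)! ways to fill the rest, and there are C(3,j) ways to pick which j.
By inclusion–exclusion, the number of valid placements is Σ_{j=0}^{3} (−1)^j C(3,j)·(9−j)!.
Computing: 362880 − 120960 + 15120 − 720 = 256320.

256320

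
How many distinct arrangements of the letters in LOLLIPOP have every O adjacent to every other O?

420

Treat the 2 copies of O as a single block. The multiset to arrange is then {OO, I, L, L, L, P, P}, 7 items in all.
That gives (7)!/(3!·2!) = 420 arrangements.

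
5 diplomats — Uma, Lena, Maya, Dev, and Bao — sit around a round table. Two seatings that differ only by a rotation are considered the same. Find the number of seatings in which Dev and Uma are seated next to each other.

Treat {Dev, Uma} as one unit (2 internal orders) and seat the resulting 4 units around the table: (3)! circular arrangements.
So 2 × (3)! = 2 × 6 = 12.

12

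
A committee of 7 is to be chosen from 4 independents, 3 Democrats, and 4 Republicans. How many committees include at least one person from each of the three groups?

320

Unrestricted: C(11,7) = 330 ways to pick any 7 of the 11.
Selections missing a whole group: no independents → C(7,7) = 1; no Democrats → C(8,7) = 8; no Republicans → C(7,7) = 1.
Add back selections omitting two groups (i.e. drawn from a single group): C(4,7) + C(3,7) + C(4,7) = 0.
By inclusion–exclusion: 330 − 10 + 0 = 320.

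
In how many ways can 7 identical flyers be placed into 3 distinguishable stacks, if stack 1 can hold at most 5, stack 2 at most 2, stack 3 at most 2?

6

Without the upper bounds there are C(9,2) = 36 ways to split 7 among 3 stacks.
Subtract solutions that violate a single cap (substitute x_i' = x_i − (cap_i+1)): x_1 ≥ 6 gives C(3,2) = 3; x_2 ≥ 3 gives C(6,2) = 15; x_3 ≥ 3 gives C(6,2) = 15. Together 33.
Add back pairs where two caps are both exceeded: 0 + 0 + 3 = 3.
By inclusion–exclusion the count is 36 − 33 + 3 = 6.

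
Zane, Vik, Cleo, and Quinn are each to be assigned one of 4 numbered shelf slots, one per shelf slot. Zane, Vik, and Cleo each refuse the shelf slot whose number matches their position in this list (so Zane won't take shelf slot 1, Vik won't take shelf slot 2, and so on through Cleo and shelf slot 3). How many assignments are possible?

Let Aᵢ (for i ∈ {1, 2, 3}) be the placements that put person i in their forbidden shelf slot. Any j of these fix j positions, leaving (4−j)! ways to fill the rest, and there are C(3,j) ways to pick which j.
By inclusion–exclusion, the number of valid placements is Σ_{j=0}^{3} (−1)^j C(3,j)·(4−j)!.
Computing: 24 − 18 + 6 − 1 = 11.

11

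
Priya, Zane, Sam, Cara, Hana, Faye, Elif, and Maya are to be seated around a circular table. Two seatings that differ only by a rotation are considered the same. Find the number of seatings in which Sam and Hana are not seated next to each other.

Without the restriction there are (7)! = 5040 seatings.
Seatings with Sam beside Hana: treat them as a block with 2 internal orders, giving 2 × (6)! = 1440.
Subtracting, 5040 − 1440 = 3600.

3600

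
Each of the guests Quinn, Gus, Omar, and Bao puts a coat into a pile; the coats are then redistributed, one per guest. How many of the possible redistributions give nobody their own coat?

9

This is the derangement count D_4: permutations of 4 items with no fixed point.
By inclusion–exclusion this is Σ_{j=0}^{4} (−1)^j C(4,j)·(4−j)!.
Computing: 24 − 24 + 12 − 4 + 1 = 9.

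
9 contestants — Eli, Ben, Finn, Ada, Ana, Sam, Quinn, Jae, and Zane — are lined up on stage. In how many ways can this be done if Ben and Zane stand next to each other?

Glue Ben and Zane into one block (2 internal orders), leaving 8 units to arrange in a row.
So the count is 2·(8)! = 80640.

80640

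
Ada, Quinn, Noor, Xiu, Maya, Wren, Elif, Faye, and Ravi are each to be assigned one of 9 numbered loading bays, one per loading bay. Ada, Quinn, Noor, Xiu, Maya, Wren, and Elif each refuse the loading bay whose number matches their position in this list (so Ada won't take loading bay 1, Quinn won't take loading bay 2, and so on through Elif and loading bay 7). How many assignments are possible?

165016

Let Aᵢ (for 1 ≤ i ≤ 7) be the placements that put person i in their forbidden loading bay. Any j of these fix j positions, leaving (9−j)! ways to fill the rest, and there are C(7,j) ways to pick which j.
By inclusion–exclusion, the number of valid placements is Σ_{j=0}^{7} (−1)^j C(7,j)·(9−j)!.
Computing: 362880 − 282240 + 105840 − 25200 + 4200 − 504 + 42 − 2 = 165016.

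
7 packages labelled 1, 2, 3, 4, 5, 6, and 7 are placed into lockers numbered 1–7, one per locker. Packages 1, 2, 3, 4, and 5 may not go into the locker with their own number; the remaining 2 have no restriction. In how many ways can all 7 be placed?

2428

Let Aᵢ (for 1 ≤ i ≤ 5) be the placements that put package i in its forbidden locker. Any j of these fix j positions, leaving (7−j)! ways to fill the rest, and there are C(5,j) ways to pick which j.
By inclusion–exclusion, the number of valid placements is Σ_{j=0}^{5} (−1)^j C(5,j)·(7−j)!.
Computing: 5040 − 3600 + 1200 − 240 + 30 − 2 = 2428.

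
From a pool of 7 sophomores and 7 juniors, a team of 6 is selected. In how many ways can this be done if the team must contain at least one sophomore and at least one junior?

Total 6-person selections from all 14: C(14,6) = 3003.
Selections missing a whole group: no sophomores → C(7,6) = 7; no juniors → C(7,6) = 7.
Both groups omitted at once is impossible, so 3003 − 14 = 2989.

2989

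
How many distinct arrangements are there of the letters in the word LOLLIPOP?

1680

The 8 letters of LOLLIPOP have repeats: L appearing 3 times, O appearing twice, and P appearing twice.
Dividing 8! = 40320 by 3!·2!·2! = 24 for the repeated letters gives 1680.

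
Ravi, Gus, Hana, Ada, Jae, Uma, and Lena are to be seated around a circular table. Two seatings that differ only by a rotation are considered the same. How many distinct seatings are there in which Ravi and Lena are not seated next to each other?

All circular seatings of 7 people number (6)! = 720.
Seatings with Ravi beside Lena: treat them as a block with 2 internal orders, giving 2 × (5)! = 240.
Subtracting, 720 − 240 = 480.

480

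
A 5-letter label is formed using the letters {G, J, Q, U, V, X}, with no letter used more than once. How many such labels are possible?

720

This is a permutation of 5 out of 6: P(6,5) = 6!/1!.
6 × 5 × 4 × 3 × 2 = 720.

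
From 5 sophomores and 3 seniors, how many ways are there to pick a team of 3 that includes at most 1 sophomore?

Split by how many sophomores are chosen (0 through 1).
Sum: C(5,0)·C(3,3) + C(5,1)·C(3,2) = 1 + 15 = 16.

16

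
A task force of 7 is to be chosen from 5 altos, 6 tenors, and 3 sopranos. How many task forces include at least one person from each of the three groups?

With no constraint there are C(14,7) = 3432 possible selections.
Subtract selections that omit an entire group: no altos → C(9,7) = 36; no tenors → C(8,7) = 8; no sopranos → C(11,7) = 330.
Add back selections omitting two groups (i.e. drawn from a single group): C(5,7) + C(6,7) + C(3,7) = 0.
By inclusion–exclusion: 3432 − 374 + 0 = 3058.

3058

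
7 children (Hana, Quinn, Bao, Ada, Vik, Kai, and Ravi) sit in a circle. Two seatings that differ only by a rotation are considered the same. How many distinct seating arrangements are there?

720

Seat Hana anywhere (absorbing the rotational symmetry), then permute the other 6: (6)! = 720.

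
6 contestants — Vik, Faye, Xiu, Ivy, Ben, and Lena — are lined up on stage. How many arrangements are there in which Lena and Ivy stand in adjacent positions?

Place the 4 others and the Lena-Ivy pair as 5 objects in a line; the pair has 2 internal arrangements.
That gives 2 × 5! = 2 × 120 = 240.

240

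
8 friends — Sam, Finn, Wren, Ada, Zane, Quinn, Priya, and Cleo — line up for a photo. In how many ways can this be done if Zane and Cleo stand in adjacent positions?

10080

Treat {Zane, Cleo} as a single unit. There are 7 units to order, and the pair itself can be ordered 2 ways.
So the count is 2·(7)! = 10080.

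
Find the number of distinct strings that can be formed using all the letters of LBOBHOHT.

Letter multiplicities in LBOBHOHT: B×2, H×2, L×1, O×2, T×1.
The number of distinct arrangements is 8!/(2!·2!·2!) = 40320/8 = 5040.

5040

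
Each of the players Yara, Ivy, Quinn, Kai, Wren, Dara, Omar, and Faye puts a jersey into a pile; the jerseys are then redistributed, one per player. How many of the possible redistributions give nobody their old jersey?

This is the derangement count D_8: permutations of 8 items with no fixed point.
By inclusion–exclusion this is Σ_{j=0}^{8} (−1)^j C(8,j)·(8−j)!.
Computing: 40320 − 40320 + 20160 − 6720 + 1680 − 336 + 56 − 8 + 1 = 14833.

14833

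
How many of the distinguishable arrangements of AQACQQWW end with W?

420

Fix W in the last position and arrange the remaining 7 letters.
Those 7 letters have A appearing twice and Q appearing 3 times, giving (7)!/(3!·2!) = 420.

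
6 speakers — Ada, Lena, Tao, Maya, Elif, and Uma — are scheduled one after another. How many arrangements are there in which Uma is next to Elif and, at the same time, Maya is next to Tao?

96

Treat {Uma,Elif} as one block (2 orders) and {Maya,Tao} as another (2 orders).
That leaves 4 units to arrange: 2 × 2 × 4! = 4 × 24 = 96.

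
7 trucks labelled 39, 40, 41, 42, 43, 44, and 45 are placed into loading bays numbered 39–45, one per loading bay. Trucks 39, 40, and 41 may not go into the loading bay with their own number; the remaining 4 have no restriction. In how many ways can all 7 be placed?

Let Aᵢ (for i ∈ {39, 40, 41}) be the placements that put truck i in its forbidden loading bay. Any j of these fix j positions, leaving (7−j)! ways to fill the rest, and there are C(3,j) ways to pick which j.
By inclusion–exclusion, the number of valid placements is Σ_{j=0}^{3} (−1)^j C(3,j)·(7−j)!.
Computing: 5040 − 2160 + 360 − 24 = 3216.

3216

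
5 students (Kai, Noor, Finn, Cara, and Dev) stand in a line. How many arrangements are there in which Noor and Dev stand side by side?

48

Glue Noor and Dev into one block (2 internal orders), leaving 4 units to arrange in a row.
So the count is 2·(4)! = 48.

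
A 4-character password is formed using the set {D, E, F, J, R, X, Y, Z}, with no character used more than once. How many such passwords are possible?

1680

This is a permutation of 4 out of 8: P(8,4) = 8!/4!.
That product is 8 × 7 × 6 × 5 = 1680.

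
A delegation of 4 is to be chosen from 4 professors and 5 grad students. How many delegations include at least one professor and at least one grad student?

Total 4-person selections from all 9: C(9,4) = 126.
Subtract selections that omit an entire group: no professors → C(5,4) = 5; no grad students → C(4,4) = 1.
Both groups omitted at once is impossible, so 126 − 6 = 120.

120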